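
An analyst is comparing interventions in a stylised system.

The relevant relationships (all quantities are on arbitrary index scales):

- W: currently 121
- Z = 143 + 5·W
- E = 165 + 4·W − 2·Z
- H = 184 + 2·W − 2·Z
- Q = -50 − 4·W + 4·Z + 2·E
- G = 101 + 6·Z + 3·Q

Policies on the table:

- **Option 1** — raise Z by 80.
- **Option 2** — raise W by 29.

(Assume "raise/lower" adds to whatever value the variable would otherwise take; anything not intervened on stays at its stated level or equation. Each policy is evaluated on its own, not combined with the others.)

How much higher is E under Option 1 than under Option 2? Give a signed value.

14

Option 1 (Z + 80):
  W = 121
  Z = 143 + 5·121 (+80 from intervention) = 828
  E = 165 + 4·121 − 2·828 = -1007
Option 2 (W + 29):
  W = 121 + 29 = 150
  Z = 143 + 5·150 = 893
  E = 165 + 4·150 − 2·893 = -1021
E: -1007 − (-1021) = 14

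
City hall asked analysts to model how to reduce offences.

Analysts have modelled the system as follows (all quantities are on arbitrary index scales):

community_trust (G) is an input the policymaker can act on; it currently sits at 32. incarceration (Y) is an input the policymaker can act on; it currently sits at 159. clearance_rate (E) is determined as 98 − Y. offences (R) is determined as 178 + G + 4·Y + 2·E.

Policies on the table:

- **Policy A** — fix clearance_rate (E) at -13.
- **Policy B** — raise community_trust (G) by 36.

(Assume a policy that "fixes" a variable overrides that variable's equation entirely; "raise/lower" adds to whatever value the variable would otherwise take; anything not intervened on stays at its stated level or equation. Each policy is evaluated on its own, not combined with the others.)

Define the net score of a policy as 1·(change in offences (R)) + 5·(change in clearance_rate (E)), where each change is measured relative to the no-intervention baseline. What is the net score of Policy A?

Baseline:
  G = 32
  Y = 159
  E = 98 − 159 = -61
  R = 178 + 32 + 4·159 + 2·(-61) = 724
Policy A (E := -13):
  G = 32
  Y = 159
  E = -13
  R = 178 + 32 + 4·159 + 2·(-13) = 820
ΔR = 820 − 724 = 96; ΔE = -13 − (-61) = 48
Score = 1·96 + 5·48 = 336

336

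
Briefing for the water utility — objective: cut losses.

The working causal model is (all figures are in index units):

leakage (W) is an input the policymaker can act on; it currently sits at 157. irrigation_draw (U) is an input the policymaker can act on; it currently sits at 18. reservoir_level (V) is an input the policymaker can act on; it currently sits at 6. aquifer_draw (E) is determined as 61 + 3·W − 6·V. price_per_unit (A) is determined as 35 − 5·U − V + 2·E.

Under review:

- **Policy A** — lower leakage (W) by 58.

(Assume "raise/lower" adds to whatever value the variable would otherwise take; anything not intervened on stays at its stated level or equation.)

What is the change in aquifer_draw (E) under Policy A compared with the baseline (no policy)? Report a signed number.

-174

Baseline:
  W = 157
  V = 6
  E = 61 + 3·157 − 6·6 = 496
Policy A (W − 58):
  W = 157 − 58 = 99
  V = 6
  E = 61 + 3·99 − 6·6 = 322
Change in E: 322 − 496 = -174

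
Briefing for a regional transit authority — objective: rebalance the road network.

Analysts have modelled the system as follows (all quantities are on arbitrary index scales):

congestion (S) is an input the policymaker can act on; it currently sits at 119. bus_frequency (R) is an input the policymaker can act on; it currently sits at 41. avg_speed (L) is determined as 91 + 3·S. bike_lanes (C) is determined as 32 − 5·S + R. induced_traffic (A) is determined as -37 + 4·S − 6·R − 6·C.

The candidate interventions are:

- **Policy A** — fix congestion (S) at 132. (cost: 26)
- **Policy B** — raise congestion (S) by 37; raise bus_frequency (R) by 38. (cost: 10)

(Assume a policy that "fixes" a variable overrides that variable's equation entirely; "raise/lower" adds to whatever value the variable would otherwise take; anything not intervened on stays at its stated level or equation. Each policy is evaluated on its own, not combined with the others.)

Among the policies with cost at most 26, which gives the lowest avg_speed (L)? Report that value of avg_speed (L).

Policy A (S := 132):
  S = 132
  L = 91 + 3·132 = 487
Policy B (S + 37, R + 38):
  S = 119 + 37 = 156
  L = 91 + 3·156 = 559
Comparing — Policy A: L=487, Policy B: L=559. Lowest is 487 (Policy A).

487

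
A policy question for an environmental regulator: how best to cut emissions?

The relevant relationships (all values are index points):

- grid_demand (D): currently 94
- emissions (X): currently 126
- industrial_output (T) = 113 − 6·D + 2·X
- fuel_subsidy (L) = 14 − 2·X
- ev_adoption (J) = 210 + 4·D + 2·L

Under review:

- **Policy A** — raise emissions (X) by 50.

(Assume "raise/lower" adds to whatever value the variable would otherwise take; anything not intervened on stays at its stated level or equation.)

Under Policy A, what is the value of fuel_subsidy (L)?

Policy A (X + 50):
  X = 126 + 50 = 176
  L = 14 − 2·176 = -338

-338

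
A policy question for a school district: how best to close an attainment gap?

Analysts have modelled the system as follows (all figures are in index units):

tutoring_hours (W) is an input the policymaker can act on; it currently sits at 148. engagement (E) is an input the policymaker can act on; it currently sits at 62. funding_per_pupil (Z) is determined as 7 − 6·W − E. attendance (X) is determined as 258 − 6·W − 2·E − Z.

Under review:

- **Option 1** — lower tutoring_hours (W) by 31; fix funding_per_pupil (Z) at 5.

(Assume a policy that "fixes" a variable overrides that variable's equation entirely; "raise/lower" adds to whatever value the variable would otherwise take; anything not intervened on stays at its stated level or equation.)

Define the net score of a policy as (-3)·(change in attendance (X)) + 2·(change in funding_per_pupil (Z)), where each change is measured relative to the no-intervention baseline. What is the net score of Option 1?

Baseline:
  W = 148
  E = 62
  Z = 7 − 6·148 − 62 = -943
  X = 258 − 6·148 − 2·62 − (-943) = 189
Option 1 (W − 31, Z := 5):
  W = 148 − 31 = 117
  E = 62
  Z = 5
  X = 258 − 6·117 − 2·62 − 5 = -573
ΔX = -573 − 189 = -762; ΔZ = 5 − (-943) = 948
Score = (-3)·(-762) + 2·948 = 4182

4182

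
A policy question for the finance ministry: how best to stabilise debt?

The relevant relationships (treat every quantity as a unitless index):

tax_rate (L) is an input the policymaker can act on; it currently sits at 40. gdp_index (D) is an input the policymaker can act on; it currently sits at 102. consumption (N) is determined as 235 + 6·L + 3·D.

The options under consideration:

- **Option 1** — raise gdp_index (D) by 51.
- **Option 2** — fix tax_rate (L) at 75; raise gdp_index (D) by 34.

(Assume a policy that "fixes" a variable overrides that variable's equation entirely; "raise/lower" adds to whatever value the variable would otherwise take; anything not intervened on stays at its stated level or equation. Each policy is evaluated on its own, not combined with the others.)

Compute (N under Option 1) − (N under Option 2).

Option 1 (D + 51):
  L = 40
  D = 102 + 51 = 153
  N = 235 + 6·40 + 3·153 = 934
Option 2 (L := 75, D + 34):
  L = 75
  D = 102 + 34 = 136
  N = 235 + 6·75 + 3·136 = 1093
N: 934 − 1093 = -159

-159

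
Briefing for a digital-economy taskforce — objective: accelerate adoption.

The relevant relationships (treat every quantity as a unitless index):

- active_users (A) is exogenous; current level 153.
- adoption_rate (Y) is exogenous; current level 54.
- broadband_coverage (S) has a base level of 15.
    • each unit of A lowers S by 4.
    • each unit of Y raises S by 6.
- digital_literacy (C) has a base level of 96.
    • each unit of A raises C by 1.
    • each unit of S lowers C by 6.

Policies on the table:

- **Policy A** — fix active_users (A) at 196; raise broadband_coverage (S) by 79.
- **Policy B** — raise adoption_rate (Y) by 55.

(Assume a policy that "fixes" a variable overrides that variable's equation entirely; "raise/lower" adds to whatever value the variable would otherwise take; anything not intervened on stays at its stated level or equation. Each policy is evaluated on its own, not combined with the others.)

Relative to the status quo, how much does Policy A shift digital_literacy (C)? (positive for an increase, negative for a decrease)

Baseline:
  A = 153
  Y = 54
  S = 15 − 4·153 + 6·54 = -273
  C = 96 + 153 − 6·(-273) = 1887
Policy A (A := 196, S + 79):
  A = 196
  Y = 54
  S = 15 − 4·196 + 6·54 (+79 from intervention) = -366
  C = 96 + 196 − 6·(-366) = 2488
Change in C: 2488 − 1887 = 601

601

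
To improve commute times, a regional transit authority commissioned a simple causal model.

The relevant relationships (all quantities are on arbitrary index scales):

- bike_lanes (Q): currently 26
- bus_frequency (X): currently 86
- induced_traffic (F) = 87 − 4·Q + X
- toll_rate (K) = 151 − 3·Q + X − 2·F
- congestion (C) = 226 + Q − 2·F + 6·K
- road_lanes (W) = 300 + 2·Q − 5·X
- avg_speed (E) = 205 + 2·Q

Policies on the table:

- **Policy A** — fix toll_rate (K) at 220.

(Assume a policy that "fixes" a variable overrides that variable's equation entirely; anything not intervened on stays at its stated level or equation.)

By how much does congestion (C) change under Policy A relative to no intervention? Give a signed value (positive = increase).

1194

Baseline:
  Q = 26
  X = 86
  F = 87 − 4·26 + 86 = 69
  K = 151 − 3·26 + 86 − 2·69 = 21
  C = 226 + 26 − 2·69 + 6·21 = 240
Policy A (K := 220):
  Q = 26
  X = 86
  F = 87 − 4·26 + 86 = 69
  K = 220
  C = 226 + 26 − 2·69 + 6·220 = 1434
Change in C: 1434 − 240 = 1194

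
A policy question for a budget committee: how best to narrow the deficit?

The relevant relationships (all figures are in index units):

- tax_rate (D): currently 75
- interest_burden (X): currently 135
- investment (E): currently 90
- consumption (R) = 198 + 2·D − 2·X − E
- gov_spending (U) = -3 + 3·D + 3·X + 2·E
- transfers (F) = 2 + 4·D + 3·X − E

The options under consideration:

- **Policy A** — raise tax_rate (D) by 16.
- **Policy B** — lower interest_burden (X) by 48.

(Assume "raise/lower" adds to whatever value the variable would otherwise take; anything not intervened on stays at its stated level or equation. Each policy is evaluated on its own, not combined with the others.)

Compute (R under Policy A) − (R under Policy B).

Policy A (D + 16):
  D = 75 + 16 = 91
  X = 135
  E = 90
  R = 198 + 2·91 − 2·135 − 90 = 20
Policy B (X − 48):
  D = 75
  X = 135 − 48 = 87
  E = 90
  R = 198 + 2·75 − 2·87 − 90 = 84
R: 20 − 84 = -64

-64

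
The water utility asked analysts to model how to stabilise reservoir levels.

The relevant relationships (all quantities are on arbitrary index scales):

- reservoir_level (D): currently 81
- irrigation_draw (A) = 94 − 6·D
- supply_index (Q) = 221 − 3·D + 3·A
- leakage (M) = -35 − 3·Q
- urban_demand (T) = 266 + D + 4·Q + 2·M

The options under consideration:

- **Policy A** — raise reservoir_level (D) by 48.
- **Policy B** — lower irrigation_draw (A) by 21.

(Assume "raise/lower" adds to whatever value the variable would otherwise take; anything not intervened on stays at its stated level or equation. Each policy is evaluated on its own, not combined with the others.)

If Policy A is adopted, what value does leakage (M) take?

Policy A (D + 48):
  D = 81 + 48 = 129
  A = 94 − 6·129 = -680
  Q = 221 − 3·129 + 3·(-680) = -2206
  M = -35 − 3·(-2206) = 6583

6583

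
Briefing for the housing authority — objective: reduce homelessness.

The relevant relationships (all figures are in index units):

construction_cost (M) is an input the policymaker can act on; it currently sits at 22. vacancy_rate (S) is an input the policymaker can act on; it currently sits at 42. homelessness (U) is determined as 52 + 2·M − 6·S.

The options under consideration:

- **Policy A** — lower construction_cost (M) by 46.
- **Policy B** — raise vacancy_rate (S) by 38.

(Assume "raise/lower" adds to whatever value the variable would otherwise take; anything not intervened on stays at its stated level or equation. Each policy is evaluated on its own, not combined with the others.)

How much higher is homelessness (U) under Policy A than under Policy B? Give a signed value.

136

Policy A (M − 46):
  M = 22 − 46 = -24
  S = 42
  U = 52 + 2·(-24) − 6·42 = -248
Policy B (S + 38):
  M = 22
  S = 42 + 38 = 80
  U = 52 + 2·22 − 6·80 = -384
U: -248 − (-384) = 136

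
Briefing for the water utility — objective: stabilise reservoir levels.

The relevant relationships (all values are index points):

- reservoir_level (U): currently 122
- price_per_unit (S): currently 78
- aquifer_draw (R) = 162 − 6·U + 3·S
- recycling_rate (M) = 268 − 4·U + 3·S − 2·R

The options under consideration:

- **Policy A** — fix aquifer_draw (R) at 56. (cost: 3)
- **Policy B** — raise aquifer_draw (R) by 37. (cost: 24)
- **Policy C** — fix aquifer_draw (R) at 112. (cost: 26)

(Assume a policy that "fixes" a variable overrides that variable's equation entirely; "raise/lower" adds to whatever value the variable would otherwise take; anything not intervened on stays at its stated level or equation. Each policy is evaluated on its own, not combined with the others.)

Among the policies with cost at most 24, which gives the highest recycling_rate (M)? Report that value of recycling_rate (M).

Policy A (R := 56):
  U = 122
  S = 78
  R = 56
  M = 268 − 4·122 + 3·78 − 2·56 = -98
Policy B (R + 37):
  U = 122
  S = 78
  R = 162 − 6·122 + 3·78 (+37 from intervention) = -299
  M = 268 − 4·122 + 3·78 − 2·(-299) = 612
Comparing — Policy A: M=-98, Policy B: M=612. Highest is 612 (Policy B).

612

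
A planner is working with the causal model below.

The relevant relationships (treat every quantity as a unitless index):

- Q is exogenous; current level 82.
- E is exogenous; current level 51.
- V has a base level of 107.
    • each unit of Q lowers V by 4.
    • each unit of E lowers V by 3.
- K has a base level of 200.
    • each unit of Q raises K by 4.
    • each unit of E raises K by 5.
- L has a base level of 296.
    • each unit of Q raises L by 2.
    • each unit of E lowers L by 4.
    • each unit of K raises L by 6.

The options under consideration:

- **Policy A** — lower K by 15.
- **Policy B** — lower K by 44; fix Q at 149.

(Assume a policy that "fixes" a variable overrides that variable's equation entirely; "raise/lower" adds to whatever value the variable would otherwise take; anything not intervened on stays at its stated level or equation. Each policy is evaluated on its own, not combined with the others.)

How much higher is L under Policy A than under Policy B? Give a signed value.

Policy A (K − 15):
  Q = 82
  E = 51
  K = 200 + 4·82 + 5·51 (−15 from intervention) = 768
  L = 296 + 2·82 − 4·51 + 6·768 = 4864
Policy B (K − 44, Q := 149):
  Q = 149
  E = 51
  K = 200 + 4·149 + 5·51 (−44 from intervention) = 1007
  L = 296 + 2·149 − 4·51 + 6·1007 = 6432
L: 4864 − 6432 = -1568

-1568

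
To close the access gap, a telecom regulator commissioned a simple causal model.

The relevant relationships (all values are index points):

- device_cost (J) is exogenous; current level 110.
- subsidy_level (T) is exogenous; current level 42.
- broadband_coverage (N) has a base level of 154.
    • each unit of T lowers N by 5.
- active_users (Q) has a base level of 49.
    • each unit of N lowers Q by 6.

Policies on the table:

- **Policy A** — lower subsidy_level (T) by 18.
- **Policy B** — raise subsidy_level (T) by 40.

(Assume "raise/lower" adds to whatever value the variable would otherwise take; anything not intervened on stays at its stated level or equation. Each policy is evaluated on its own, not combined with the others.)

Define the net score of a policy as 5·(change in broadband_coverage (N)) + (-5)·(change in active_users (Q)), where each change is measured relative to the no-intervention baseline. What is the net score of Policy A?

3150

Baseline:
  T = 42
  N = 154 − 5·42 = -56
  Q = 49 − 6·(-56) = 385
Policy A (T − 18):
  T = 42 − 18 = 24
  N = 154 − 5·24 = 34
  Q = 49 − 6·34 = -155
ΔN = 34 − (-56) = 90; ΔQ = -155 − 385 = -540
Score = 5·90 + (-5)·(-540) = 3150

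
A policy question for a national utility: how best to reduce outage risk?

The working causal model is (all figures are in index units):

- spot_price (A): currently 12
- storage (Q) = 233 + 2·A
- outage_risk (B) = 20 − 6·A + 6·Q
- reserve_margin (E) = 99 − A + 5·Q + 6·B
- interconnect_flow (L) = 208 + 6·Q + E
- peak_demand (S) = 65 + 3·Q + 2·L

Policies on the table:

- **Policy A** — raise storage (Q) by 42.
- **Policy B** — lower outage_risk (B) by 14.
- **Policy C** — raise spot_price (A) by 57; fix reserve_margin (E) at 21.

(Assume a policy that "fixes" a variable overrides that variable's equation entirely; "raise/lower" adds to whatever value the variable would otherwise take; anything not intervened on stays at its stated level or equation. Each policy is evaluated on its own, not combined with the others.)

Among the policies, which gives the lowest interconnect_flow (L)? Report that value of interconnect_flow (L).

Policy A (Q + 42):
  A = 12
  Q = 233 + 2·12 (+42 from intervention) = 299
  B = 20 − 6·12 + 6·299 = 1742
  E = 99 − 12 + 5·299 + 6·1742 = 12034
  L = 208 + 6·299 + 12034 = 14036
Policy B (B − 14):
  A = 12
  Q = 233 + 2·12 = 257
  B = 20 − 6·12 + 6·257 (−14 from intervention) = 1476
  E = 99 − 12 + 5·257 + 6·1476 = 10228
  L = 208 + 6·257 + 10228 = 11978
Policy C (A + 57, E := 21):
  A = 12 + 57 = 69
  Q = 233 + 2·69 = 371
  B = 20 − 6·69 + 6·371 = 1832
  E = 21
  L = 208 + 6·371 + 21 = 2455
Comparing — Policy A: L=14036, Policy B: L=11978, Policy C: L=2455. Lowest is 2455 (Policy C).

2455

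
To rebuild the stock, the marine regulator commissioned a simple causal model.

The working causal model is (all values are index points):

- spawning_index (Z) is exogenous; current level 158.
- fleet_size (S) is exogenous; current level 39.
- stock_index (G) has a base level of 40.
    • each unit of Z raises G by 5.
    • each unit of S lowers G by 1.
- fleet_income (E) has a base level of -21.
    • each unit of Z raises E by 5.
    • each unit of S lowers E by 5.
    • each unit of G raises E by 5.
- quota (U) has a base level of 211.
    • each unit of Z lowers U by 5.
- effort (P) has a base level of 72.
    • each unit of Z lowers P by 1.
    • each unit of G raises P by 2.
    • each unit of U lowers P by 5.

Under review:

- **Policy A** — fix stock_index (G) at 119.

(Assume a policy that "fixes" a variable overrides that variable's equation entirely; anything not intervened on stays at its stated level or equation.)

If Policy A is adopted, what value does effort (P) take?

3047

Policy A (G := 119):
  Z = 158
  S = 39
  G = 119
  U = 211 − 5·158 = -579
  P = 72 − 158 + 2·119 − 5·(-579) = 3047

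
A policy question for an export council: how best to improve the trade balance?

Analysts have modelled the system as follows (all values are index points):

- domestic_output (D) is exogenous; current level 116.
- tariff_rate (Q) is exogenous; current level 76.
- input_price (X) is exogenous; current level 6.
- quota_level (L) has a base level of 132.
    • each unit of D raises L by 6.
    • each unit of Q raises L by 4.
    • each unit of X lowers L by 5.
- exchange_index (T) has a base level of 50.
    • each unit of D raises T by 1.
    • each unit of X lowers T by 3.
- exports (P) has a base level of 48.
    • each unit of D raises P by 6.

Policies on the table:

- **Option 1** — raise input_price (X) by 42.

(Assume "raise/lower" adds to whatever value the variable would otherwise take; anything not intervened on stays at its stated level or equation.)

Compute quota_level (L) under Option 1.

Option 1 (X + 42):
  D = 116
  Q = 76
  X = 6 + 42 = 48
  L = 132 + 6·116 + 4·76 − 5·48 = 892

892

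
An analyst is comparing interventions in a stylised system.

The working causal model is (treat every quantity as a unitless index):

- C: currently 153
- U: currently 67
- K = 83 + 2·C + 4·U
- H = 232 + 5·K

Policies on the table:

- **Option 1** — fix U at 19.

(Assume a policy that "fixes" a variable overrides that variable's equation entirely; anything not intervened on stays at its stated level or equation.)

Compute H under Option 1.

Option 1 (U := 19):
  C = 153
  U = 19
  K = 83 + 2·153 + 4·19 = 465
  H = 232 + 5·465 = 2557

2557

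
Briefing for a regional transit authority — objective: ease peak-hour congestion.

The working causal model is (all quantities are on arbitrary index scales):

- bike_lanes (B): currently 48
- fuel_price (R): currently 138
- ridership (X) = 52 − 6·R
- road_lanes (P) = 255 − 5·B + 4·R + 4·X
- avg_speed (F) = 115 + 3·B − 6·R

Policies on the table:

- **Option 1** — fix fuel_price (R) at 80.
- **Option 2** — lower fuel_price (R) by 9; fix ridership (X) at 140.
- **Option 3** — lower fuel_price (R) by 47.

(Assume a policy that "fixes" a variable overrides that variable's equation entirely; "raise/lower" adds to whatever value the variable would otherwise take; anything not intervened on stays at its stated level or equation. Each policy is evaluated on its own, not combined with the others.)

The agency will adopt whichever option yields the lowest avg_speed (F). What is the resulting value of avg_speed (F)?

Option 1 (R := 80):
  B = 48
  R = 80
  F = 115 + 3·48 − 6·80 = -221
Option 2 (R − 9, X := 140):
  B = 48
  R = 138 − 9 = 129
  F = 115 + 3·48 − 6·129 = -515
Option 3 (R − 47):
  B = 48
  R = 138 − 47 = 91
  F = 115 + 3·48 − 6·91 = -287
Comparing — Option 1: F=-221, Option 2: F=-515, Option 3: F=-287. Lowest is -515 (Option 2).

-515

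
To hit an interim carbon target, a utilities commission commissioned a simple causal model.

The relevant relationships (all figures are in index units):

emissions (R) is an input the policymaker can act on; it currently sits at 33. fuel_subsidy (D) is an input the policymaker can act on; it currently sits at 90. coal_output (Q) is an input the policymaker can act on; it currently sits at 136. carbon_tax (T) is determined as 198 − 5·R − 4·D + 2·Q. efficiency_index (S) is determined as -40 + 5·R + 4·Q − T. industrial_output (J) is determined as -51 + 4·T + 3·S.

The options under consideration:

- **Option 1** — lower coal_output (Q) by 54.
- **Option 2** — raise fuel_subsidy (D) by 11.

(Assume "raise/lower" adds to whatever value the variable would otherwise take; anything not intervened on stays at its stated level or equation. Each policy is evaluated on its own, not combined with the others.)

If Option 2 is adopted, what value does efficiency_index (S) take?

768

Option 2 (D + 11):
  R = 33
  D = 90 + 11 = 101
  Q = 136
  T = 198 − 5·33 − 4·101 + 2·136 = -99
  S = -40 + 5·33 + 4·136 − (-99) = 768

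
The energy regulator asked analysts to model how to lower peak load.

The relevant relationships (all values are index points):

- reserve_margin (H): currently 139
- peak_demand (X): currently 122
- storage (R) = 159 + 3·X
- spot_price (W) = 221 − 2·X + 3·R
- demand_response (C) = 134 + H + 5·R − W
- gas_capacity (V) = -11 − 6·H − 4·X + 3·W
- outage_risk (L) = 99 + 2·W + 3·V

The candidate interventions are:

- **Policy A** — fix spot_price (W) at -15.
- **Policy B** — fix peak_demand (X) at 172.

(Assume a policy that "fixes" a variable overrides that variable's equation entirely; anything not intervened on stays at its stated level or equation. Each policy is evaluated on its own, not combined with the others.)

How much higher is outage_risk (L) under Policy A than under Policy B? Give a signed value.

-20487

Policy A (W := -15):
  H = 139
  X = 122
  R = 159 + 3·122 = 525
  W = -15
  V = -11 − 6·139 − 4·122 + 3·(-15) = -1378
  L = 99 + 2·(-15) + 3·(-1378) = -4065
Policy B (X := 172):
  H = 139
  X = 172
  R = 159 + 3·172 = 675
  W = 221 − 2·172 + 3·675 = 1902
  V = -11 − 6·139 − 4·172 + 3·1902 = 4173
  L = 99 + 2·1902 + 3·4173 = 16422
L: -4065 − 16422 = -20487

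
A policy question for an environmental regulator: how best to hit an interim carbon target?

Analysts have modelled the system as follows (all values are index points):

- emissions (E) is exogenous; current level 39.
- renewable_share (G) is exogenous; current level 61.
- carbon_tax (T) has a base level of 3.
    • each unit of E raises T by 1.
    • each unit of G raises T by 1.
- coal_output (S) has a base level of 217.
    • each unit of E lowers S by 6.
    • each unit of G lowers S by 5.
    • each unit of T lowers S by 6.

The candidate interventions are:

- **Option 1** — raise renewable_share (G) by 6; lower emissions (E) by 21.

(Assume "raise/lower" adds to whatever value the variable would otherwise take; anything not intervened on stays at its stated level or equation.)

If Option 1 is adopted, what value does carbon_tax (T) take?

Option 1 (G + 6, E − 21):
  E = 39 − 21 = 18
  G = 61 + 6 = 67
  T = 3 + 18 + 67 = 88

88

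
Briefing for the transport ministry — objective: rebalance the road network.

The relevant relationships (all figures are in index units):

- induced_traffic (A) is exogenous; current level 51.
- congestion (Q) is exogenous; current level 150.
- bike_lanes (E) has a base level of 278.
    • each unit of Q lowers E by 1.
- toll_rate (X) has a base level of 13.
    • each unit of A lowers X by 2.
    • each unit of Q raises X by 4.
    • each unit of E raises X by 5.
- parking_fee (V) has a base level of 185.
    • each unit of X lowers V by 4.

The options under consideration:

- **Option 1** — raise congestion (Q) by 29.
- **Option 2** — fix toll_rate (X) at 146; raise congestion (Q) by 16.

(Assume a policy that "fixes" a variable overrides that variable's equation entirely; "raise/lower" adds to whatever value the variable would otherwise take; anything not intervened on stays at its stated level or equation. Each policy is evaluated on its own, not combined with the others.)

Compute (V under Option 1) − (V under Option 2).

-3904

Option 1 (Q + 29):
  A = 51
  Q = 150 + 29 = 179
  E = 278 − 179 = 99
  X = 13 − 2·51 + 4·179 + 5·99 = 1122
  V = 185 − 4·1122 = -4303
Option 2 (X := 146, Q + 16):
  A = 51
  Q = 150 + 16 = 166
  E = 278 − 166 = 112
  X = 146
  V = 185 − 4·146 = -399
V: -4303 − (-399) = -3904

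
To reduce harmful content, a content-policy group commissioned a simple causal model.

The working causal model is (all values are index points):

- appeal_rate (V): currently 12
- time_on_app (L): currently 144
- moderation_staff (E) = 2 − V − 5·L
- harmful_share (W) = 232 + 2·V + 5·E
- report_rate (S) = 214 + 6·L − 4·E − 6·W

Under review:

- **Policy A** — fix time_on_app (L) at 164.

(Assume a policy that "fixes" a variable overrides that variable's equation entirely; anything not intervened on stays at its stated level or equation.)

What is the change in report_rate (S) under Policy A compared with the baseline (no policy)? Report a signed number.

Baseline:
  V = 12
  L = 144
  E = 2 − 12 − 5·144 = -730
  W = 232 + 2·12 + 5·(-730) = -3394
  S = 214 + 6·144 − 4·(-730) − 6·(-3394) = 24362
Policy A (L := 164):
  V = 12
  L = 164
  E = 2 − 12 − 5·164 = -830
  W = 232 + 2·12 + 5·(-830) = -3894
  S = 214 + 6·164 − 4·(-830) − 6·(-3894) = 27882
Change in S: 27882 − 24362 = 3520

3520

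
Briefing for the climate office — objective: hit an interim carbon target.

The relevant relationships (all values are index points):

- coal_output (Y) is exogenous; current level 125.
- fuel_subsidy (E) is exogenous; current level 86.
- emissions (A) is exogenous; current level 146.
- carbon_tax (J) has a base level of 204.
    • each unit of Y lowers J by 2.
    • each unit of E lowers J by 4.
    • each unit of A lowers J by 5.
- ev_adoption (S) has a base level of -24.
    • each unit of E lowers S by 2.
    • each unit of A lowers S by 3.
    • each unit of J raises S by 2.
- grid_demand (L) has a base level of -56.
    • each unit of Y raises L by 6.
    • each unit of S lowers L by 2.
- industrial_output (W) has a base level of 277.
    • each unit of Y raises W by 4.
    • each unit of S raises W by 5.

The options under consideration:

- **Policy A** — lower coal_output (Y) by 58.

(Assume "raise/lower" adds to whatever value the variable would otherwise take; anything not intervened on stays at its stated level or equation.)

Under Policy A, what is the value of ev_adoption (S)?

-2642

Policy A (Y − 58):
  Y = 125 − 58 = 67
  E = 86
  A = 146
  J = 204 − 2·67 − 4·86 − 5·146 = -1004
  S = -24 − 2·86 − 3·146 + 2·(-1004) = -2642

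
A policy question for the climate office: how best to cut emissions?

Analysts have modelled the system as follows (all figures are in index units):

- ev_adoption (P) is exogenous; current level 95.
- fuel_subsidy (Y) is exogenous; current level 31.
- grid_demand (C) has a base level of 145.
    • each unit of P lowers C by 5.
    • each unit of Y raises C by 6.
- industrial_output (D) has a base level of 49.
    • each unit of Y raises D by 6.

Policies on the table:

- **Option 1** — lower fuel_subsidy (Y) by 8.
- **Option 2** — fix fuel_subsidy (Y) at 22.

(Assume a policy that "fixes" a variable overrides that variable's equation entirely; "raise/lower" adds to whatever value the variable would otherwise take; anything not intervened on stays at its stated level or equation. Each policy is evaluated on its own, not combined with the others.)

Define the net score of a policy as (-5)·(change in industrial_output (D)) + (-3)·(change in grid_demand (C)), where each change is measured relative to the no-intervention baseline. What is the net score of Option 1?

Baseline:
  P = 95
  Y = 31
  C = 145 − 5·95 + 6·31 = -144
  D = 49 + 6·31 = 235
Option 1 (Y − 8):
  P = 95
  Y = 31 − 8 = 23
  C = 145 − 5·95 + 6·23 = -192
  D = 49 + 6·23 = 187
ΔD = 187 − 235 = -48; ΔC = -192 − (-144) = -48
Score = (-5)·(-48) + (-3)·(-48) = 384

384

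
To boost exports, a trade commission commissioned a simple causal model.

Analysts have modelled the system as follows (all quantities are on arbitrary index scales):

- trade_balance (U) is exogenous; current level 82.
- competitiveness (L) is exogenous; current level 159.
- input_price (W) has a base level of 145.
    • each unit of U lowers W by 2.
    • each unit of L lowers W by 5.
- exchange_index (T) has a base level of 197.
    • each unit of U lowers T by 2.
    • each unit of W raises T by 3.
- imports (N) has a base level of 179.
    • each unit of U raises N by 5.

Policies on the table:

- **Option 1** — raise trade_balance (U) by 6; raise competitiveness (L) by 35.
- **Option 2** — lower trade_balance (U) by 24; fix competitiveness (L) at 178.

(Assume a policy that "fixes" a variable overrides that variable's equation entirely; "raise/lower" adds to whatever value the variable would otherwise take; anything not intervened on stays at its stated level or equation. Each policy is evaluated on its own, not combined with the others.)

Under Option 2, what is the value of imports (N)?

469

Option 2 (U − 24, L := 178):
  U = 82 − 24 = 58
  N = 179 + 5·58 = 469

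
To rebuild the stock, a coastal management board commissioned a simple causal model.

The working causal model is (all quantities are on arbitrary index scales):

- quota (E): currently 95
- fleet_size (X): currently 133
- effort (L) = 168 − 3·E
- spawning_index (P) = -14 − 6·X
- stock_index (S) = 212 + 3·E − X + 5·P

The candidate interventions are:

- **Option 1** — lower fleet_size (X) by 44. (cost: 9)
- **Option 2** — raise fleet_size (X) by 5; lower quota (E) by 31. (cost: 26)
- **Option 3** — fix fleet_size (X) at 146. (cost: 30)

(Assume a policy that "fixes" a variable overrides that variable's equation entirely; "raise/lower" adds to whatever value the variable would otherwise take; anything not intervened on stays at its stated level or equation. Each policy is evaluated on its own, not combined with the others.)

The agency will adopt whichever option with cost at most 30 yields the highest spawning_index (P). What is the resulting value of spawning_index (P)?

-548

Option 1 (X − 44):
  X = 133 − 44 = 89
  P = -14 − 6·89 = -548
Option 2 (X + 5, E − 31):
  X = 133 + 5 = 138
  P = -14 − 6·138 = -842
Option 3 (X := 146):
  X = 146
  P = -14 − 6·146 = -890
Comparing — Option 1: P=-548, Option 2: P=-842, Option 3: P=-890. Highest is -548 (Option 1).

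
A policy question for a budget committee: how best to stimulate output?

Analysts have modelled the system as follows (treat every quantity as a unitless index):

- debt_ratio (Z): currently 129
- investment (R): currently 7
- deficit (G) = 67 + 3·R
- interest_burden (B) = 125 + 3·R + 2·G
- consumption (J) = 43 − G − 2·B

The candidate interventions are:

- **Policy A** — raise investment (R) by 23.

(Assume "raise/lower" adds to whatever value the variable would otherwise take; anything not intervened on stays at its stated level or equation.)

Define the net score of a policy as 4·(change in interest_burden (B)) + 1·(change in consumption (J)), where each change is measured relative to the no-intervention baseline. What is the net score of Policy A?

345

Baseline:
  R = 7
  G = 67 + 3·7 = 88
  B = 125 + 3·7 + 2·88 = 322
  J = 43 − 88 − 2·322 = -689
Policy A (R + 23):
  R = 7 + 23 = 30
  G = 67 + 3·30 = 157
  B = 125 + 3·30 + 2·157 = 529
  J = 43 − 157 − 2·529 = -1172
ΔB = 529 − 322 = 207; ΔJ = -1172 − (-689) = -483
Score = 4·207 + 1·(-483) = 345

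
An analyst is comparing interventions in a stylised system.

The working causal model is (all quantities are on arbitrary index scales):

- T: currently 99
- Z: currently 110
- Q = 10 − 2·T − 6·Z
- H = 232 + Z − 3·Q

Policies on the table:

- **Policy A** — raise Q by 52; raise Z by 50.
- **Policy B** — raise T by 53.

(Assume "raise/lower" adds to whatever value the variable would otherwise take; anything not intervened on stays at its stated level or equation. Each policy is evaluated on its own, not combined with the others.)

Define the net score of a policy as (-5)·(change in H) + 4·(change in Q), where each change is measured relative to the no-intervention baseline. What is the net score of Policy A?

-4962

Baseline:
  T = 99
  Z = 110
  Q = 10 − 2·99 − 6·110 = -848
  H = 232 + 110 − 3·(-848) = 2886
Policy A (Q + 52, Z + 50):
  T = 99
  Z = 110 + 50 = 160
  Q = 10 − 2·99 − 6·160 (+52 from intervention) = -1096
  H = 232 + 160 − 3·(-1096) = 3680
ΔH = 3680 − 2886 = 794; ΔQ = -1096 − (-848) = -248
Score = (-5)·794 + 4·(-248) = -4962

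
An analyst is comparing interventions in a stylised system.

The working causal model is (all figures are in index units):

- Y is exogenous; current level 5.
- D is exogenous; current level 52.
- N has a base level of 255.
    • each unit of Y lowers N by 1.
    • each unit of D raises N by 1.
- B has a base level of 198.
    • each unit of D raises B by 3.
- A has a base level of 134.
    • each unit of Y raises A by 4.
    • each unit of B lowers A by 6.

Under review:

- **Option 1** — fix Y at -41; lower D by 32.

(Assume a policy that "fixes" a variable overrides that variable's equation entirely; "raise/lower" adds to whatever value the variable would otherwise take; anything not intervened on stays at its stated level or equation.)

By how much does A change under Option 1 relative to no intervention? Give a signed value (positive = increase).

Baseline:
  Y = 5
  D = 52
  B = 198 + 3·52 = 354
  A = 134 + 4·5 − 6·354 = -1970
Option 1 (Y := -41, D − 32):
  Y = -41
  D = 52 − 32 = 20
  B = 198 + 3·20 = 258
  A = 134 + 4·(-41) − 6·258 = -1578
Change in A: -1578 − (-1970) = 392

392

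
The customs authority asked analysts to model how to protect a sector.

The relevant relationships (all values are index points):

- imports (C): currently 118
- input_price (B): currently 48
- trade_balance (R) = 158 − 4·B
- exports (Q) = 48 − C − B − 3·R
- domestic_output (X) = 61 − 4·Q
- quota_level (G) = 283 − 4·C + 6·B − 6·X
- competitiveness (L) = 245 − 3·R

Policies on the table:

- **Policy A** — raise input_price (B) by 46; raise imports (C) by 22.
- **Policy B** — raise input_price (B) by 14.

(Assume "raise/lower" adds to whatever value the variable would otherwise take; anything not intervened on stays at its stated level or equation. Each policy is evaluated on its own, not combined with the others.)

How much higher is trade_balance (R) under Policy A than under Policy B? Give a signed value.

-128

Policy A (B + 46, C + 22):
  B = 48 + 46 = 94
  R = 158 − 4·94 = -218
Policy B (B + 14):
  B = 48 + 14 = 62
  R = 158 − 4·62 = -90
R: -218 − (-90) = -128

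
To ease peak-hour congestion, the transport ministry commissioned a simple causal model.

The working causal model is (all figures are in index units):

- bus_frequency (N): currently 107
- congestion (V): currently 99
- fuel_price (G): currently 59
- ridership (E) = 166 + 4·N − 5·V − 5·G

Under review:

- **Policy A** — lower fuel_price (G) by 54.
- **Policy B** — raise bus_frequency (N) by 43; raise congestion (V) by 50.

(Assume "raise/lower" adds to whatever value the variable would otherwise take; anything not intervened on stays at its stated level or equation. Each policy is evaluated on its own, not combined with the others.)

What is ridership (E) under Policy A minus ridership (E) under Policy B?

Policy A (G − 54):
  N = 107
  V = 99
  G = 59 − 54 = 5
  E = 166 + 4·107 − 5·99 − 5·5 = 74
Policy B (N + 43, V + 50):
  N = 107 + 43 = 150
  V = 99 + 50 = 149
  G = 59
  E = 166 + 4·150 − 5·149 − 5·59 = -274
E: 74 − (-274) = 348

348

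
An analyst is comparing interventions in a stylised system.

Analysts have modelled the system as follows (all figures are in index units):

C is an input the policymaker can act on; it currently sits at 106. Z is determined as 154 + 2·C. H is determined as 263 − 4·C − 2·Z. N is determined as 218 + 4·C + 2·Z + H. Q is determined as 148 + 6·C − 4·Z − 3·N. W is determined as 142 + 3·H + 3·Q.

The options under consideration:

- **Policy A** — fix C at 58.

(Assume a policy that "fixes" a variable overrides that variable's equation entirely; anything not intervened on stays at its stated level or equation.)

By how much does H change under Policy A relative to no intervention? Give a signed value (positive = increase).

Baseline:
  C = 106
  Z = 154 + 2·106 = 366
  H = 263 − 4·106 − 2·366 = -893
Policy A (C := 58):
  C = 58
  Z = 154 + 2·58 = 270
  H = 263 − 4·58 − 2·270 = -509
Change in H: -509 − (-893) = 384

384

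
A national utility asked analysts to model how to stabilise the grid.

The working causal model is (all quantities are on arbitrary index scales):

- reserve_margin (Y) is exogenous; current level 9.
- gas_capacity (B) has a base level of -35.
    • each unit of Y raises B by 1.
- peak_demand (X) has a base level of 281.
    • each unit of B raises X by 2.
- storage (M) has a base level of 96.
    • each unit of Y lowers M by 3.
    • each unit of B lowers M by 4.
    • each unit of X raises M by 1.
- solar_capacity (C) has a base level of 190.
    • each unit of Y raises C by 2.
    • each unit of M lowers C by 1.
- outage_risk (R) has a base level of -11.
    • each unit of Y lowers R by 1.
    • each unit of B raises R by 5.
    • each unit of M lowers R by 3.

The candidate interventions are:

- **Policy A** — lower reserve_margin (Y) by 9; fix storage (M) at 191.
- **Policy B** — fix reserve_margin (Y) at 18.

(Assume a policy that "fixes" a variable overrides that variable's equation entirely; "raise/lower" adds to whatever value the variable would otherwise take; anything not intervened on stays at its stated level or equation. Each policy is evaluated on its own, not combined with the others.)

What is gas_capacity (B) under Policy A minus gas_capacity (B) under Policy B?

Policy A (Y − 9, M := 191):
  Y = 9 − 9 = 0
  B = -35 + 0 = -35
Policy B (Y := 18):
  Y = 18
  B = -35 + 18 = -17
B: -35 − (-17) = -18

-18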